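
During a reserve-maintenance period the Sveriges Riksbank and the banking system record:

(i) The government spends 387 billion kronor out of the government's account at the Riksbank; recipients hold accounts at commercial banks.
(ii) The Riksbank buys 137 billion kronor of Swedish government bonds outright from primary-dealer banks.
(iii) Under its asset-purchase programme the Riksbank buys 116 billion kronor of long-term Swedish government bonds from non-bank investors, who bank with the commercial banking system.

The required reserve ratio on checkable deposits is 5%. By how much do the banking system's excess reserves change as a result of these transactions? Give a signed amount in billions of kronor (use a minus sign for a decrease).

Government spending 387 billion kronor: reserves +387B, deposits +387B.
OMO purchase (from banks) 137 billion kronor: reserves +137B, deposits 0.
Asset purchase (from non-banks) 116 billion kronor: reserves +116B, deposits +116B.
Totals: Δreserves = +640B, Δdeposits = +503B.
Δrequired reserves = 5% × +503B = +25.15B.
Δexcess reserves = Δreserves − Δrequired = +640B − (+25.15B) = +614.85 billion.

+614.85 billion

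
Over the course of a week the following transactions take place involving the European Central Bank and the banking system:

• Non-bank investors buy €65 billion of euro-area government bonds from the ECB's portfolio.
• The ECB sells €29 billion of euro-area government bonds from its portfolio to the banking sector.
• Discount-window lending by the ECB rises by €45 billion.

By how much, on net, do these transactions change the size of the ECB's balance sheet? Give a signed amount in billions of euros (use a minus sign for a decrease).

-€49 billion

Asset sale (to non-banks) €65 billion: an ECB asset is shed → −€65B.
OMO sale (to banks) €29 billion: an ECB asset is shed → −€29B.
Discount-window loan €45 billion: an ECB asset is acquired → +€45B.
Net: −65 − 29 + 45 = -€49 billion.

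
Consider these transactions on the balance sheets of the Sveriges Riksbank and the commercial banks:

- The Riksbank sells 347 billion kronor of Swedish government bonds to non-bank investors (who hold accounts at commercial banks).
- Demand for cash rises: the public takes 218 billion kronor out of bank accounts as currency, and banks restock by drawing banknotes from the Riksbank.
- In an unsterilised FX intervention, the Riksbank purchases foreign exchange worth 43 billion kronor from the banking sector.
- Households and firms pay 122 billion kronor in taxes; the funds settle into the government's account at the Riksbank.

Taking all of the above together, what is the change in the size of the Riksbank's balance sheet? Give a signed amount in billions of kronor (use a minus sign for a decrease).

-304 billion

Asset sale (to non-banks) 347 billion kronor: a Riksbank asset is shed → −347B.
Currency withdrawal 218 billion kronor: only the composition of liabilities changes → 0.
FX purchase 43 billion kronor: a Riksbank asset is acquired → +43B.
Government account inflow 122 billion kronor: only the composition of liabilities changes → 0.
Net: −347 + 0 + 43 + 0 = -304 billion.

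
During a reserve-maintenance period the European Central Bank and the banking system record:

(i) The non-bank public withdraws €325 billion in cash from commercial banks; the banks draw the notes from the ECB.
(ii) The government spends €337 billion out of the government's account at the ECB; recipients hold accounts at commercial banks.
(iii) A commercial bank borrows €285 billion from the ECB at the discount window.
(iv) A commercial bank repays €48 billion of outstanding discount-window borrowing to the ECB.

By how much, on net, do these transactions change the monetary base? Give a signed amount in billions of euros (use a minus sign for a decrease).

+€574 billion

Currency withdrawal €325 billion: just a shift between currency and reserves — both are base money → 0.
Government spending €337 billion: a non-base liability converts back to reserves → +€337B.
Discount-window loan €285 billion: ECB balance sheet expands → +€285B.
Discount-window repayment €48 billion: ECB balance sheet contracts → −€48B.
Net: 0 + 337 + 285 − 48 = +€574 billion.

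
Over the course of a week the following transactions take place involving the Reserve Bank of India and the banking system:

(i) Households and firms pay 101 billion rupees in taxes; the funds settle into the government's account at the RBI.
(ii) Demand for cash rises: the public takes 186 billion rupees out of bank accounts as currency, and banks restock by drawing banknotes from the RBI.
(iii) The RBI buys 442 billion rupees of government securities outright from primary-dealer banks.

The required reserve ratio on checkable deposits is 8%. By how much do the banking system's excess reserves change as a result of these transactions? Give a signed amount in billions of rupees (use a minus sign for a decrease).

Government account inflow 101 billion rupees: reserves −101B, deposits −101B.
Currency withdrawal 186 billion rupees: reserves −186B, deposits −186B.
OMO purchase (from banks) 442 billion rupees: reserves +442B, deposits 0.
Totals: Δreserves = +155B, Δdeposits = −287B.
Δrequired reserves = 8% × −287B = −22.96B.
Δexcess reserves = Δreserves − Δrequired = +155B − (−22.96B) = +177.96 billion.

+177.96 billion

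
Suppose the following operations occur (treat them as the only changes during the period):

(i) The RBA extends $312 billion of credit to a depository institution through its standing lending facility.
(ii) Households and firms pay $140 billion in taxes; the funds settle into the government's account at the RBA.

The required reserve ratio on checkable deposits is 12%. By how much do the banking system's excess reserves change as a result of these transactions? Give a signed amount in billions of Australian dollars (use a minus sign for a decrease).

Discount-window loan $312 billion: reserves +$312B, deposits 0.
Government account inflow $140 billion: reserves −$140B, deposits −$140B.
Totals: Δreserves = +$172B, Δdeposits = −$140B.
Δrequired reserves = 12% × −$140B = −$16.8B.
Δexcess reserves = Δreserves − Δrequired = +$172B − (−$16.8B) = +$188.8 billion.

+$188.8 billion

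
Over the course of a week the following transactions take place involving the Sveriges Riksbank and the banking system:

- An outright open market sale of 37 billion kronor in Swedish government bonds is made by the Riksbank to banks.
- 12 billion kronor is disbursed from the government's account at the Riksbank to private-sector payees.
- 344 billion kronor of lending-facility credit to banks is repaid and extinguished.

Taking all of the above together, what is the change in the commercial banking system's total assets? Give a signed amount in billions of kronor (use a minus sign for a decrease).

-332 billion

OMO sale (to banks) 37 billion kronor: just an asset swap on bank balance sheets → 0.
Government spending 12 billion kronor: bank balance sheets expand → +12B.
Discount-window repayment 344 billion kronor: bank balance sheets shrink → −344B.
Net: 0 + 12 − 344 = -332 billion.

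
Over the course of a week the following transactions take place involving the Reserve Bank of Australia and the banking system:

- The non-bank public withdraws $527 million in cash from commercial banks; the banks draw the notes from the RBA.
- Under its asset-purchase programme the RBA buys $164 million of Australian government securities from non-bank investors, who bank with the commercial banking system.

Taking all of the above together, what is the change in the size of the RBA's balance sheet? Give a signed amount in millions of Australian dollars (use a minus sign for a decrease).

RBA balance sheet:
  Assets:      Securities +$164M
  Liabilities: Bank reserves −$363M, Currency in circulation +$527M
Commercial banking system:
  Assets:      Reserves at CB −$363M
  Liabilities: Checkable deposits −$363M
Change in total RBA assets = +$164 million.

+$164 million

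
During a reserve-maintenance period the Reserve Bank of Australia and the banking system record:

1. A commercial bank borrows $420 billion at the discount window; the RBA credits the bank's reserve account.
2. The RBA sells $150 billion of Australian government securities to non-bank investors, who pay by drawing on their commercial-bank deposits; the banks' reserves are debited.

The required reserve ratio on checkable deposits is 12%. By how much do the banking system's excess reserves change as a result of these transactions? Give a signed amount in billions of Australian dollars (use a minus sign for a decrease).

+$288 billion

Discount-window loan $420 billion: reserves +$420B, deposits 0.
Asset sale (to non-banks) $150 billion: reserves −$150B, deposits −$150B.
Totals: Δreserves = +$270B, Δdeposits = −$150B.
Δrequired reserves = 12% × −$150B = −$18B.
Δexcess reserves = Δreserves − Δrequired = +$270B − (−$18B) = +$288 billion.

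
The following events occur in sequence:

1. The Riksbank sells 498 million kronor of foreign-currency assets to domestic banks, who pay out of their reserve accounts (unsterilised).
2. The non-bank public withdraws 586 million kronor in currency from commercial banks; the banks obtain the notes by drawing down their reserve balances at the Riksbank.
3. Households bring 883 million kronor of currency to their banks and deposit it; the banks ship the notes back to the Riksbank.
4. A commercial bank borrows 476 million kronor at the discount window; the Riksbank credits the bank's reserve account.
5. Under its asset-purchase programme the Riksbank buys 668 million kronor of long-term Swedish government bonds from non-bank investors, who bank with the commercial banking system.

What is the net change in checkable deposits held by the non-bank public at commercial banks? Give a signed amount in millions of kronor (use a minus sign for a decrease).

+965 million

FX sale 498 million kronor: the counterparty is a bank, so public deposits are unchanged → 0.
Currency withdrawal 586 million kronor: non-bank counterparties' bank balances fall → −586M.
Currency deposit 883 million kronor: non-bank counterparties' bank balances rise → +883M.
Discount-window loan 476 million kronor: the counterparty is a bank, so public deposits are unchanged → 0.
Asset purchase (from non-banks) 668 million kronor: non-bank counterparties' bank balances rise → +668M.
Net: 0 − 586 + 883 + 0 + 668 = +965 million.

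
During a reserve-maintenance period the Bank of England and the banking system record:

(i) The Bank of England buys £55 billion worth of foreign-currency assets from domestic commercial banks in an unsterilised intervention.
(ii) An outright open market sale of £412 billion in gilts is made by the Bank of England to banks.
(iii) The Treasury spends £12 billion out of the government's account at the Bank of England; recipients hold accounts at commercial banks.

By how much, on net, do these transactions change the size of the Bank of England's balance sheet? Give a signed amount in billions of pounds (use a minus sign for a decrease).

FX purchase £55 billion: a Bank of England asset is acquired → +£55B.
OMO sale (to banks) £412 billion: a Bank of England asset is shed → −£412B.
Government spending £12 billion: only the composition of liabilities changes → 0.
Net: 55 − 412 + 0 = -£357 billion.

-£357 billion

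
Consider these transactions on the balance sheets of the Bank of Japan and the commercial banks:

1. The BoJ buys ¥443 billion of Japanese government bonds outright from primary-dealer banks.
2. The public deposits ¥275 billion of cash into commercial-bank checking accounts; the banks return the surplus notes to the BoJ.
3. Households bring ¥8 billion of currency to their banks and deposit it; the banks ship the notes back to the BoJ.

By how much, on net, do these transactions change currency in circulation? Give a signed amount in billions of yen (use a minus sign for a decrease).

OMO purchase (from banks) ¥443 billion: no currency enters or leaves circulation → 0.
Currency deposit ¥275 billion: notes return to the central bank → −¥275B.
Currency deposit ¥8 billion: notes return to the central bank → −¥8B.
Net: 0 − 275 − 8 = -¥283 billion.

-¥283 billion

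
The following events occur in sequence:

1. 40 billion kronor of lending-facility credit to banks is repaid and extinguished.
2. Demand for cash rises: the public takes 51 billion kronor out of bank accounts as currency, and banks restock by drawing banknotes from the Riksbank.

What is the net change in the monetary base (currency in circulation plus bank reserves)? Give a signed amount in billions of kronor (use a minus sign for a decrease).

-40 billion

Discount-window repayment 40 billion kronor: Riksbank balance sheet contracts → −40B.
Currency withdrawal 51 billion kronor: just a shift between currency and reserves — both are base money → 0.
Net: −40 + 0 = -40 billion.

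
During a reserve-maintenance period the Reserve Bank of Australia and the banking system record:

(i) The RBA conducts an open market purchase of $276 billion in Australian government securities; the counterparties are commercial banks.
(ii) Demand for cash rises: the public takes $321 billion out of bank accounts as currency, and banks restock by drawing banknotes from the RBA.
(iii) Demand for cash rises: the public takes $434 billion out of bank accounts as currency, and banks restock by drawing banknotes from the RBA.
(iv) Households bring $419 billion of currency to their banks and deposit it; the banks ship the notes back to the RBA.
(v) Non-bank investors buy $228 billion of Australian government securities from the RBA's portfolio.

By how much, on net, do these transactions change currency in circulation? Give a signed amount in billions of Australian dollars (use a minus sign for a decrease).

RBA balance sheet:
  Assets:      Securities +$48B
  Liabilities: Bank reserves −$288B, Currency in circulation +$336B
Commercial banking system:
  Assets:      Reserves at CB −$288B, Securities −$276B
  Liabilities: Checkable deposits −$564B
So the change in currency in circulation is +$336 billion.

+$336 billion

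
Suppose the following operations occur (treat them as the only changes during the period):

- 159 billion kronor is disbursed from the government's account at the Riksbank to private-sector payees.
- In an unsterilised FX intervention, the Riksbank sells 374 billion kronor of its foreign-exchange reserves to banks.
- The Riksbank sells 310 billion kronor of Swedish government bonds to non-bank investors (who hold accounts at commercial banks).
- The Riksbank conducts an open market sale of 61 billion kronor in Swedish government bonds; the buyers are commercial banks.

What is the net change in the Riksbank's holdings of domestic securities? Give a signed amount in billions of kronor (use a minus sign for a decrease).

Riksbank balance sheet:
  Assets:      Securities −371B, Foreign assets −374B
  Liabilities: Bank reserves −586B, Government deposits −159B
So the change in the Riksbank's holdings of domestic securities is -371 billion.

-371 billion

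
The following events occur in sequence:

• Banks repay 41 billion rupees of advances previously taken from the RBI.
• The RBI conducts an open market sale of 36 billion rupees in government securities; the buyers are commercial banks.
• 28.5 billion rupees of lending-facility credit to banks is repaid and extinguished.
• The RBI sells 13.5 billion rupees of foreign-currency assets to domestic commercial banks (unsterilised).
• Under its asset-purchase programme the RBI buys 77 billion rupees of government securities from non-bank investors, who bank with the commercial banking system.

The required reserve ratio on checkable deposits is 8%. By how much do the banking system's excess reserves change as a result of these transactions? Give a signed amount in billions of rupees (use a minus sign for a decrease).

-48.16 billion

Discount-window repayment 41 billion rupees: reserves −41B, deposits 0.
OMO sale (to banks) 36 billion rupees: reserves −36B, deposits 0.
Discount-window repayment 28.5 billion rupees: reserves −28.5B, deposits 0.
FX sale 13.5 billion rupees: reserves −13.5B, deposits 0.
Asset purchase (from non-banks) 77 billion rupees: reserves +77B, deposits +77B.
Totals: Δreserves = −42B, Δdeposits = +77B.
Δrequired reserves = 8% × +77B = +6.16B.
Δexcess reserves = Δreserves − Δrequired = −42B − (+6.16B) = -48.16 billion.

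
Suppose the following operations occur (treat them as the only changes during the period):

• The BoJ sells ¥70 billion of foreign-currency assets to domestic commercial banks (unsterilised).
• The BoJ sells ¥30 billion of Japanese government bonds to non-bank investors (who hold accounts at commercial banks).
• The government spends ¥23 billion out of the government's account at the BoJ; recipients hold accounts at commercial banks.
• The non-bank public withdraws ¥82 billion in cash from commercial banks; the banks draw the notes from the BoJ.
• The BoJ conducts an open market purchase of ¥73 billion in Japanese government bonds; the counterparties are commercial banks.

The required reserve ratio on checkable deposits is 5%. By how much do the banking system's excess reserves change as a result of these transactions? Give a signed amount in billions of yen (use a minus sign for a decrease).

FX sale ¥70 billion: reserves −¥70B, deposits 0.
Asset sale (to non-banks) ¥30 billion: reserves −¥30B, deposits −¥30B.
Government spending ¥23 billion: reserves +¥23B, deposits +¥23B.
Currency withdrawal ¥82 billion: reserves −¥82B, deposits −¥82B.
OMO purchase (from banks) ¥73 billion: reserves +¥73B, deposits 0.
Totals: Δreserves = −¥86B, Δdeposits = −¥89B.
Δrequired reserves = 5% × −¥89B = −¥4.45B.
Δexcess reserves = Δreserves − Δrequired = −¥86B − (−¥4.45B) = -¥81.55 billion.

-¥81.55 billion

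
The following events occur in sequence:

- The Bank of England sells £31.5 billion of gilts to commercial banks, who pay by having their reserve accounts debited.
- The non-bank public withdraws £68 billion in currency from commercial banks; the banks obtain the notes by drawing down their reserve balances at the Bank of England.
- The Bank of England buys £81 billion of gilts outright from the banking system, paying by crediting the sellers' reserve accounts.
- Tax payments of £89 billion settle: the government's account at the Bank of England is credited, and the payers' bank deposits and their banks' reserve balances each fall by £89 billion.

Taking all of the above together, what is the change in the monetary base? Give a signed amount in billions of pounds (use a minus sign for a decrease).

OMO sale (to banks) £31.5 billion: Bank of England balance sheet contracts → −£31.5B.
Currency withdrawal £68 billion: just a shift between currency and reserves — both are base money → 0.
OMO purchase (from banks) £81 billion: Bank of England balance sheet expands → +£81B.
Government account inflow £89 billion: reserves shift to a non-base liability → −£89B.
Net: −31.5 + 0 + 81 − 89 = -£39.5 billion.

-£39.5 billion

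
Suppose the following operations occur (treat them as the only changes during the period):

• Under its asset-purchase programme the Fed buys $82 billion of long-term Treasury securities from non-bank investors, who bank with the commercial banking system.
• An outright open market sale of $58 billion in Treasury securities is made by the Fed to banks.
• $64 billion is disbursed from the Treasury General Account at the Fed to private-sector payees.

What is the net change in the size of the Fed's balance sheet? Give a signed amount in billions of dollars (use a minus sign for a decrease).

+$24 billion

Fed balance sheet:
  Assets:      Securities +$24B
  Liabilities: Bank reserves +$88B, Government deposits −$64B
Change in total Fed assets = +$24 billion.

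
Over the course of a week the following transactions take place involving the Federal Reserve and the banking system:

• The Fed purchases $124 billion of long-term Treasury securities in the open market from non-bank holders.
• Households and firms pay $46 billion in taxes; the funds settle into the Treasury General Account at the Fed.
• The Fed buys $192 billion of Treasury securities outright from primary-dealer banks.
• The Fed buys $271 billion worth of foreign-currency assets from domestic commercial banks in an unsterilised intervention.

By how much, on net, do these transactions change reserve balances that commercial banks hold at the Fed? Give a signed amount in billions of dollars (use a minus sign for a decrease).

Asset purchase (from non-banks) $124 billion: the Fed pays by crediting reserve accounts → +$124B.
Government account inflow $46 billion: funds move from bank reserves into the government account → −$46B.
OMO purchase (from banks) $192 billion: the Fed pays by crediting reserve accounts → +$192B.
FX purchase $271 billion: the Fed pays by crediting reserve accounts → +$271B.
Net: 124 − 46 + 192 + 271 = +$541 billion.

+$541 billion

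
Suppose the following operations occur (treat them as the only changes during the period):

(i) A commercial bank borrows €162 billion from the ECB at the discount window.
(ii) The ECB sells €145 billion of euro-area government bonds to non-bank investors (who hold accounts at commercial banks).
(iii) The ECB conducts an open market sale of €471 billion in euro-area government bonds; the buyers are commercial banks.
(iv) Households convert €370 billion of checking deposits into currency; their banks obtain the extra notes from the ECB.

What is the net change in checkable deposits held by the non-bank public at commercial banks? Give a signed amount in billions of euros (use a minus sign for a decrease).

-€515 billion

ECB balance sheet:
  Assets:      Securities −€616B, Loans to banks +€162B
  Liabilities: Bank reserves −€824B, Currency in circulation +€370B
Commercial banking system:
  Assets:      Reserves at CB −€824B, Securities +€471B
  Liabilities: Checkable deposits −€515B, Borrowings from CB +€162B
So the change in checkable deposits held by the non-bank public at commercial banks is -€515 billion.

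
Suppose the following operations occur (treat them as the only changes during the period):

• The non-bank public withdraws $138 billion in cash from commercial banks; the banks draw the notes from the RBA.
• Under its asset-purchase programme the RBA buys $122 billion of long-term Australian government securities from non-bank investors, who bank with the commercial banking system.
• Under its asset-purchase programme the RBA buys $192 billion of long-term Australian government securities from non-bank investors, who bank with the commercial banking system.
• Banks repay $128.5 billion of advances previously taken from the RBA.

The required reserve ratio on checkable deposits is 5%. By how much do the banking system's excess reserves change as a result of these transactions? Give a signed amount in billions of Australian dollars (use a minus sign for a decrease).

+$38.7 billion

Currency withdrawal $138 billion: reserves −$138B, deposits −$138B.
Asset purchase (from non-banks) $122 billion: reserves +$122B, deposits +$122B.
Asset purchase (from non-banks) $192 billion: reserves +$192B, deposits +$192B.
Discount-window repayment $128.5 billion: reserves −$128.5B, deposits 0.
Totals: Δreserves = +$47.5B, Δdeposits = +$176B.
Δrequired reserves = 5% × +$176B = +$8.8B.
Δexcess reserves = Δreserves − Δrequired = +$47.5B − (+$8.8B) = +$38.7 billion.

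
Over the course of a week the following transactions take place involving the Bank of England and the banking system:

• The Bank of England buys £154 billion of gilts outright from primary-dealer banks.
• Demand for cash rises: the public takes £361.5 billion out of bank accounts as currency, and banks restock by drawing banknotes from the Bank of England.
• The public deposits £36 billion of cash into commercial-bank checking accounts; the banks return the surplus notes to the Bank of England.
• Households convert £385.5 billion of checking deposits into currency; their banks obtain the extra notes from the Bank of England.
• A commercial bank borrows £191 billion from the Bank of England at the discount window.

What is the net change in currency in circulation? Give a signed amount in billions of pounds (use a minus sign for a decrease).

+£711 billion

Bank of England balance sheet:
  Assets:      Securities +£154B, Loans to banks +£191B
  Liabilities: Bank reserves −£366B, Currency in circulation +£711B
So the change in currency in circulation is +£711 billion.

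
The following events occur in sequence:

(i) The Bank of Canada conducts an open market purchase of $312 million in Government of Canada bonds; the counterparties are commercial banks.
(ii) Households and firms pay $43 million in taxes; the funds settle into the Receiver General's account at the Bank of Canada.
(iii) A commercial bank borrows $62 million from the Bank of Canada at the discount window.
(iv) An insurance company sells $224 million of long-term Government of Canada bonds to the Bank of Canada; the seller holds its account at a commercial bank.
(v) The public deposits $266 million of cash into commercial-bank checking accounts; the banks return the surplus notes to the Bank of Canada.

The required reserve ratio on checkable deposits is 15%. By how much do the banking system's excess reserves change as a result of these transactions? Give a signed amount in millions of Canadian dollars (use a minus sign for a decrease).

+$753.95 million

OMO purchase (from banks) $312 million: reserves +$312M, deposits 0.
Government account inflow $43 million: reserves −$43M, deposits −$43M.
Discount-window loan $62 million: reserves +$62M, deposits 0.
Asset purchase (from non-banks) $224 million: reserves +$224M, deposits +$224M.
Currency deposit $266 million: reserves +$266M, deposits +$266M.
Totals: Δreserves = +$821M, Δdeposits = +$447M.
Δrequired reserves = 15% × +$447M = +$67.05M.
Δexcess reserves = Δreserves − Δrequired = +$821M − (+$67.05M) = +$753.95 million.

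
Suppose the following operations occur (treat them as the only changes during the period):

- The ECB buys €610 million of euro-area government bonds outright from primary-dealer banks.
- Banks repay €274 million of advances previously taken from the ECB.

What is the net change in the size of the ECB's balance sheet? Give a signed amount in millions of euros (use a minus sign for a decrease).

+€336 million

ECB balance sheet:
  Assets:      Securities +€610M, Loans to banks −€274M
  Liabilities: Bank reserves +€336M
Commercial banking system:
  Assets:      Reserves at CB +€336M, Securities −€610M
  Liabilities: Borrowings from CB −€274M
Change in total ECB assets = +€336 million.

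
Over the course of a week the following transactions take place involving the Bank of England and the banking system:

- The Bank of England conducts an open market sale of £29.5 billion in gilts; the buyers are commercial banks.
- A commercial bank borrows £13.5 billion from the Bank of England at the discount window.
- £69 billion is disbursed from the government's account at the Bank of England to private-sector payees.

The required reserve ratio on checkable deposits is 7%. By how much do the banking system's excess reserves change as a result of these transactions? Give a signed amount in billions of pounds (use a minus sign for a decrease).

OMO sale (to banks) £29.5 billion: reserves −£29.5B, deposits 0.
Discount-window loan £13.5 billion: reserves +£13.5B, deposits 0.
Government spending £69 billion: reserves +£69B, deposits +£69B.
Totals: Δreserves = +£53B, Δdeposits = +£69B.
Δrequired reserves = 7% × +£69B = +£4.83B.
Δexcess reserves = Δreserves − Δrequired = +£53B − (+£4.83B) = +£48.17 billion.

+£48.17 billion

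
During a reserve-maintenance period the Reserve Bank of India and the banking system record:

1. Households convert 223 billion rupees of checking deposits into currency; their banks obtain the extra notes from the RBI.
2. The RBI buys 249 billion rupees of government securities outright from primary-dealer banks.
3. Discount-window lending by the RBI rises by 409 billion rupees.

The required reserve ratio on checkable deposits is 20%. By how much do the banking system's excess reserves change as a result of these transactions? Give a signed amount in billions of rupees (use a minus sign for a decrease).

Currency withdrawal 223 billion rupees: reserves −223B, deposits −223B.
OMO purchase (from banks) 249 billion rupees: reserves +249B, deposits 0.
Discount-window loan 409 billion rupees: reserves +409B, deposits 0.
Totals: Δreserves = +435B, Δdeposits = −223B.
Δrequired reserves = 20% × −223B = −44.6B.
Δexcess reserves = Δreserves − Δrequired = +435B − (−44.6B) = +479.6 billion.

+479.6 billion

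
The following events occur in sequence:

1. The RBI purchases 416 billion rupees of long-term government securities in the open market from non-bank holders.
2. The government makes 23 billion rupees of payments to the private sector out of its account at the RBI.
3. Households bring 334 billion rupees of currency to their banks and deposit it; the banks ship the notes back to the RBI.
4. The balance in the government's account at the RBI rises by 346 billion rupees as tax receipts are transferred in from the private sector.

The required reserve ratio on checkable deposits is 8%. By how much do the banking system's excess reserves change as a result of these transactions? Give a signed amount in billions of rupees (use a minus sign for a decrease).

+392.84 billion

Asset purchase (from non-banks) 416 billion rupees: reserves +416B, deposits +416B.
Government spending 23 billion rupees: reserves +23B, deposits +23B.
Currency deposit 334 billion rupees: reserves +334B, deposits +334B.
Government account inflow 346 billion rupees: reserves −346B, deposits −346B.
Totals: Δreserves = +427B, Δdeposits = +427B.
Δrequired reserves = 8% × +427B = +34.16B.
Δexcess reserves = Δreserves − Δrequired = +427B − (+34.16B) = +392.84 billion.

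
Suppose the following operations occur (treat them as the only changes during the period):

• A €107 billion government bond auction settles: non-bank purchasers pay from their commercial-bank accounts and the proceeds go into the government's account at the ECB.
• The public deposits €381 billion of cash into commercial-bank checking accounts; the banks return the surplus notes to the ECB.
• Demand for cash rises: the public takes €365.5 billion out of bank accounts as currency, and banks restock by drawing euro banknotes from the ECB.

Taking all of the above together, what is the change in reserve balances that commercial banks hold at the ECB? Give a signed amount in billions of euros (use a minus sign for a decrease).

-€91.5 billion

Government account inflow €107 billion: funds move from bank reserves into the government account → −€107B.
Currency deposit €381 billion: returned notes are swapped for reserve credit → +€381B.
Currency withdrawal €365.5 billion: banks swap reserves for currency → −€365.5B.
Net: −107 + 381 − 365.5 = -€91.5 billion.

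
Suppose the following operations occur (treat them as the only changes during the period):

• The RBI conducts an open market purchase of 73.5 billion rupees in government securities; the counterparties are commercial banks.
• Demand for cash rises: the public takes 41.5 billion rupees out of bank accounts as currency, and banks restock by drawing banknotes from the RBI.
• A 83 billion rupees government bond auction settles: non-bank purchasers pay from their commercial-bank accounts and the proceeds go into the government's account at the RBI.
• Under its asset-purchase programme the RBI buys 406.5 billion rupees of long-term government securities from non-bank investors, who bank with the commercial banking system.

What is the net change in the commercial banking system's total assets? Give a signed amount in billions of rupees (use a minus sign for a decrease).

+282 billion

RBI balance sheet:
  Assets:      Securities +480B
  Liabilities: Bank reserves +355.5B, Currency in circulation +41.5B, Government deposits +83B
Commercial banking system:
  Assets:      Reserves at CB +355.5B, Securities −73.5B
  Liabilities: Checkable deposits +282B
Change in total bank assets = +282 billion.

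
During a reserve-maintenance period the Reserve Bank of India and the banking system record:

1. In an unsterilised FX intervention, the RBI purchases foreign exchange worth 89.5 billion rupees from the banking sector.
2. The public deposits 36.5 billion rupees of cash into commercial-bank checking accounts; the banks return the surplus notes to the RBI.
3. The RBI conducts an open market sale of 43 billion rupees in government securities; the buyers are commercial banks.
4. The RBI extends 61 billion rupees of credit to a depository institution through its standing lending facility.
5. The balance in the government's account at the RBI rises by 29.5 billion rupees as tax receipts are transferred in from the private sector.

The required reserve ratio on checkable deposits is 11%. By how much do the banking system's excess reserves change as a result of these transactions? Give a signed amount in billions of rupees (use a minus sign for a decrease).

+113.73 billion

FX purchase 89.5 billion rupees: reserves +89.5B, deposits 0.
Currency deposit 36.5 billion rupees: reserves +36.5B, deposits +36.5B.
OMO sale (to banks) 43 billion rupees: reserves −43B, deposits 0.
Discount-window loan 61 billion rupees: reserves +61B, deposits 0.
Government account inflow 29.5 billion rupees: reserves −29.5B, deposits −29.5B.
Totals: Δreserves = +114.5B, Δdeposits = +7B.
Δrequired reserves = 11% × +7B = +0.77B.
Δexcess reserves = Δreserves − Δrequired = +114.5B − (+0.77B) = +113.73 billion.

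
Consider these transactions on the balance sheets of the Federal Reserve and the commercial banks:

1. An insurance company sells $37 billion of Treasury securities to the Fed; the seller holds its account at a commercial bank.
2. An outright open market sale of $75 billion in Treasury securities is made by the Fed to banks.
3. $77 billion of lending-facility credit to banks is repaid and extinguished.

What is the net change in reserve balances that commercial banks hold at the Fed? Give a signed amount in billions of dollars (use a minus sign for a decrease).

-$115 billion

Fed balance sheet:
  Assets:      Securities −$38B, Loans to banks −$77B
  Liabilities: Bank reserves −$115B
So the change in reserve balances that commercial banks hold at the Fed is -$115 billion.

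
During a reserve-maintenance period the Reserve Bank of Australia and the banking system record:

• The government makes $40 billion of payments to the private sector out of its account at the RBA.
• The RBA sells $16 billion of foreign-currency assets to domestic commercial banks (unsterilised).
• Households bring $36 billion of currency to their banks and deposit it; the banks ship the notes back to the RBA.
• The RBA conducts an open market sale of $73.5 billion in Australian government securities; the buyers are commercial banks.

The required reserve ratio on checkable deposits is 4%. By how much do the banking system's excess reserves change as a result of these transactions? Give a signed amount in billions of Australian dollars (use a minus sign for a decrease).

-$16.54 billion

Government spending $40 billion: reserves +$40B, deposits +$40B.
FX sale $16 billion: reserves −$16B, deposits 0.
Currency deposit $36 billion: reserves +$36B, deposits +$36B.
OMO sale (to banks) $73.5 billion: reserves −$73.5B, deposits 0.
Totals: Δreserves = −$13.5B, Δdeposits = +$76B.
Δrequired reserves = 4% × +$76B = +$3.04B.
Δexcess reserves = Δreserves − Δrequired = −$13.5B − (+$3.04B) = -$16.54 billion.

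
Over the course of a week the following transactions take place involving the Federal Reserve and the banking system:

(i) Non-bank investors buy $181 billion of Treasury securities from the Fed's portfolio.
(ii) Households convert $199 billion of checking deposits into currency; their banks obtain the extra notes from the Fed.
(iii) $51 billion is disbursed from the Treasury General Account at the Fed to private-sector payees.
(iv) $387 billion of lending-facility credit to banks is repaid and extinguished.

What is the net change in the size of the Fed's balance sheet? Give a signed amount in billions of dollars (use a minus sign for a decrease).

-$568 billion

Asset sale (to non-banks) $181 billion: a Fed asset is shed → −$181B.
Currency withdrawal $199 billion: only the composition of liabilities changes → 0.
Government spending $51 billion: only the composition of liabilities changes → 0.
Discount-window repayment $387 billion: a Fed asset is shed → −$387B.
Net: −181 + 0 + 0 − 387 = -$568 billion.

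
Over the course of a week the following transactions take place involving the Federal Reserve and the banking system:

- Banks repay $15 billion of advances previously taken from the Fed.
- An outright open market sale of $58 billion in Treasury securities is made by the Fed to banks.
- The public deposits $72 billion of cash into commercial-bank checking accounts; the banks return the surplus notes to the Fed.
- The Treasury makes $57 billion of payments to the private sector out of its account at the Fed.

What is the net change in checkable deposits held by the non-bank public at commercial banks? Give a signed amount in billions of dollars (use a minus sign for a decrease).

Discount-window repayment $15 billion: the counterparty is a bank, so public deposits are unchanged → 0.
OMO sale (to banks) $58 billion: the counterparty is a bank, so public deposits are unchanged → 0.
Currency deposit $72 billion: non-bank counterparties' bank balances rise → +$72B.
Government spending $57 billion: non-bank counterparties' bank balances rise → +$57B.
Net: 0 + 0 + 72 + 57 = +$129 billion.

+$129 billion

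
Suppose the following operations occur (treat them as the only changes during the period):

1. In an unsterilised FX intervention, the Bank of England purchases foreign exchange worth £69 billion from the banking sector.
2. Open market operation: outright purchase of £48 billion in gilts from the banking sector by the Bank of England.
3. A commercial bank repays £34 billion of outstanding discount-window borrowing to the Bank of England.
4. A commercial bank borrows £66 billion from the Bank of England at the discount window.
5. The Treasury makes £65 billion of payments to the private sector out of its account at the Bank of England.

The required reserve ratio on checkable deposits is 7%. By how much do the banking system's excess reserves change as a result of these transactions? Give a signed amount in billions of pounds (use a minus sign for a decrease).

+£209.45 billion

FX purchase £69 billion: reserves +£69B, deposits 0.
OMO purchase (from banks) £48 billion: reserves +£48B, deposits 0.
Discount-window repayment £34 billion: reserves −£34B, deposits 0.
Discount-window loan £66 billion: reserves +£66B, deposits 0.
Government spending £65 billion: reserves +£65B, deposits +£65B.
Totals: Δreserves = +£214B, Δdeposits = +£65B.
Δrequired reserves = 7% × +£65B = +£4.55B.
Δexcess reserves = Δreserves − Δrequired = +£214B − (+£4.55B) = +£209.45 billion.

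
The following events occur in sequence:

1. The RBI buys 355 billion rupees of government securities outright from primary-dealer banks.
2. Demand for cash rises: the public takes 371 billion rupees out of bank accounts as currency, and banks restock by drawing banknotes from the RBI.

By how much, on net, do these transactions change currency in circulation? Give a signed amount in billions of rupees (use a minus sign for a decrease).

OMO purchase (from banks) 355 billion rupees: no currency enters or leaves circulation → 0.
Currency withdrawal 371 billion rupees: notes leave the central bank → +371B.
Net: 0 + 371 = +371 billion.

+371 billion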